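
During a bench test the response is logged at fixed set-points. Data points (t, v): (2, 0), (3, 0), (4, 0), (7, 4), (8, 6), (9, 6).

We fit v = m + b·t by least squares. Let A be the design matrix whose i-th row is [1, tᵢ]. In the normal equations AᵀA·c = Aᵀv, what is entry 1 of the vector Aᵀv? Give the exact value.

16

Entry 1 ↔ basis 1, so (Aᵀv)_{1} = Σᵢ vᵢ = (1)·(0) + (1)·(0) + (1)·(0) + (1)·(4) + (1)·(6) + (1)·(6) = 16.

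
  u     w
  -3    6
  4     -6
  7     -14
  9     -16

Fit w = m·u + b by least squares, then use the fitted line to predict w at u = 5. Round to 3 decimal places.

ŵ = -8.918

Forming XᵀX = [[155, 17]; [17, 4]] and Xᵀw = [-284, -30]ᵀ gives XᵀX·[m, b]ᵀ = Xᵀw.
Eliminating b: 4·(row 1) − 17·(row 2) gives 331·m = 4·(-284) − 17·(-30) = -626, so m = -626/331.
Then b = ((-30) − 17·(-626/331))/4 = 178/331.
At u = 5: ŵ = (-626/331)·(5) + (178/331)·(1) = -2952/331.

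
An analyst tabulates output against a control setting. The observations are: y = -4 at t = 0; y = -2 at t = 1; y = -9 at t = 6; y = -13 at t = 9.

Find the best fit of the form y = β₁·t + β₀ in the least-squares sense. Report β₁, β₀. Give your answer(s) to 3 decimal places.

β₁ = -1.130, β₀ = -2.481

Forming XᵀX = [[118, 16]; [16, 4]] and Xᵀy = [-173, -28]ᵀ gives XᵀX·[β₁, β₀]ᵀ = Xᵀy.
Eliminating β₀: 4·(row 1) − 16·(row 2) gives 216·β₁ = 4·(-173) − 16·(-28) = -244, so β₁ = -61/54.
Then β₀ = ((-28) − 16·(-61/54))/4 = -67/27.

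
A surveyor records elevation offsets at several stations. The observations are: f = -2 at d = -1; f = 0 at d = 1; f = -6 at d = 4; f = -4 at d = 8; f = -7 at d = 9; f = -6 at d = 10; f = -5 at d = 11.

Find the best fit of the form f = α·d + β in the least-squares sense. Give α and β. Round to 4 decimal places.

α = -0.3939, β = -1.9221

With design matrix X, XᵀX = [[384, 42]; [42, 7]] and Xᵀf = [-232, -30]ᵀ.
det = 384·7 − 42² = 924.
α = ((-232)·7 − 42·(-30))/924 = -13/33; β = (384·(-30) − 42·(-232))/924 = -148/77.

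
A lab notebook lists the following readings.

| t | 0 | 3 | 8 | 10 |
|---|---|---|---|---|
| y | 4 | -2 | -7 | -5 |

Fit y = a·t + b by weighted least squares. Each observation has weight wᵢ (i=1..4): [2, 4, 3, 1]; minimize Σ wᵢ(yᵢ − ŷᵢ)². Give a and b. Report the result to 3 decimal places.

a = -1.052, b = 2.237

Forming MᵀWM = [[328, 46]; [46, 10]] and MᵀWy = [-242, -26]ᵀ gives MᵀWM·[a, b]ᵀ = MᵀWy.
Δ = 328·10 − 46² = 1164.
a = ((-242)·10 − 46·(-26))/1164 = -102/97; b = (328·(-26) − 46·(-242))/1164 = 217/97.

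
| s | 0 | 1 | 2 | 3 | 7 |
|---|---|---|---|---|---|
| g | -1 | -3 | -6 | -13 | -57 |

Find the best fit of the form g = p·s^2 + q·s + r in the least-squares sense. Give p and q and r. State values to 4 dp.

From the data, Σs^2·s^2 = 2499, Σs^2·s = 379, Σs^2 = 63, Σs·s = 63, Σs = 13, Σ1 = 5.
For Mᵀg: Σs^2·g = -2937, Σs·g = -453, Σg = -80.
Normal equations: [[2499, 379, 63]; [379, 63, 13]; [63, 13, 5]]·[p, q, r]ᵀ = [-2937, -453, -80]ᵀ.
Inverting the 3×3 Gram matrix, [p, q, r]ᵀ = [-9007/8702, -6633/8702, -4249/4351]ᵀ.

p = -1.0350, q = -0.7622, r = -0.9766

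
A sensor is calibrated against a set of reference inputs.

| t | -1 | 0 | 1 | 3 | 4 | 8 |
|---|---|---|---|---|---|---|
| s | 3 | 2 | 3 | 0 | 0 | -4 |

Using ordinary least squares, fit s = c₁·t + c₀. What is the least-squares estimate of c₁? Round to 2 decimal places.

c₁ = -0.79

Compute the Gram sums: Σt·t = 91, Σt = 15, Σ1 = 6.
Right-hand side: Σt·s = -32, Σs = 4.
Normal equations: [[91, 15]; [15, 6]]·[c₁, c₀]ᵀ = [-32, 4]ᵀ.
det = 91·6 − 15² = 321.
c₁ = ((-32)·6 − 15·4)/321 = -84/107; c₀ = (91·4 − 15·(-32))/321 = 844/321.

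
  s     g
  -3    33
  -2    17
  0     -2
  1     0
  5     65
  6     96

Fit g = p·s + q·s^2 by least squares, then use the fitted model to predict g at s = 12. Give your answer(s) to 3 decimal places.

Entries of MᵀM: Σs·s = 75, Σs·s^2 = 307, Σs^2·s^2 = 2019.
Moment sums: Σs·g = 768, Σs^2·g = 5446.
MᵀM·[p, q]ᵀ = Mᵀg becomes [[75, 307]; [307, 2019]]·[p, q]ᵀ = [768, 5446]ᵀ.
det = 75·2019 − 307² = 57176.
p = (768·2019 − 307·5446)/57176 = -60665/28588; q = (75·5446 − 307·768)/57176 = 86337/28588.
At s = 12: ĝ = (-60665/28588)·(12) + (86337/28588)·(144) = 2926137/7147.

ĝ = 409.422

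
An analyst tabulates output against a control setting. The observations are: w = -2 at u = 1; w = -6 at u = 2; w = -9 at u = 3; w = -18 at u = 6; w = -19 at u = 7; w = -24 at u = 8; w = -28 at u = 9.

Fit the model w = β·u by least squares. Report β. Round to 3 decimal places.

The normal equations are: 244·β = -726.
(Σu·u = 244, Σu·w = -726.)
β = (-726)/244 = -2.97541.

β = -2.975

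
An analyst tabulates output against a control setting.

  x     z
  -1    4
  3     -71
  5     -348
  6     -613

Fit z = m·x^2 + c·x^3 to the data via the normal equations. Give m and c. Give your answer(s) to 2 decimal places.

m = 1.38, c = -3.07

Sums needed: Σx^2·x^2 = 2003, Σx^2·x^3 = 11143, Σx^3·x^3 = 63011.
And Σx^2·z = -31403, Σx^3·z = -177829.
Normal equations: [[2003, 11143]; [11143, 63011]]·[m, c]ᵀ = [-31403, -177829]ᵀ.
Δ = 2003·63011 − 11143² = 2044584.
m = ((-31403)·63011 − 11143·(-177829))/2044584 = 469019/340764; c = (2003·(-177829) − 11143·(-31403))/2044584 = -1044643/340764.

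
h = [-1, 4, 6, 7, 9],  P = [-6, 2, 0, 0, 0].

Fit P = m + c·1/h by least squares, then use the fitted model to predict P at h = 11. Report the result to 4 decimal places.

Normal-equation sums: Σ1 = 5, Σ1/h = -83/252, Σ1/h·1/h = 71317/63504.
Right-hand side: ΣP = -4, Σ1/h·P = 13/2.
So MᵀM·[m, c]ᵀ = MᵀP: [[5, -83/252]; [-83/252, 71317/63504]]·[m, c]ᵀ = [-4, 13/2]ᵀ.
det = 5·(71317/63504) − (-83/252)² = 21856/3969.
m = ((-4)·(71317/63504) − (-83/252)·(13/2))/(21856/3969) = -74657/174848; c = (5·(13/2) − (-83/252)·(-4))/(21856/3969) = 247527/43712.
At h = 11: P̂ = (-74657/174848)·(1) + (247527/43712)·(1/11) = 168881/1923328.

P̂ = 0.0878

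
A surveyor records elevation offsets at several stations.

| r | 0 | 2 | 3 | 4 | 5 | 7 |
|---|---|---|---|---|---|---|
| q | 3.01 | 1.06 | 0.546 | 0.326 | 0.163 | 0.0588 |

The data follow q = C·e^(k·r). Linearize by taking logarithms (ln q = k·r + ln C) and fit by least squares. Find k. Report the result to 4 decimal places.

Taking logs, ln q = k·r + ln C, so regress ln q on r.
Over the data: Σr = 21.0000, Σ(r)² = 103.0000, Σln q = -5.2134, Σr·ln q = -35.0876.
Normal system: [[103.0000, 21.0000]; [21.0000, 6]]·[k, ln C]ᵀ = [-35.0876, -5.2134]ᵀ.
Slope k = (n·Σr·ln q − Σr·Σln q)/(n·Σ(r)² − (Σr)²) = (6·-35.0876 − 21.0000·-5.2134)/177.0000 = -0.57087; ln C = (Σln q − k·Σr)/n = 1.12915.

k = -0.5709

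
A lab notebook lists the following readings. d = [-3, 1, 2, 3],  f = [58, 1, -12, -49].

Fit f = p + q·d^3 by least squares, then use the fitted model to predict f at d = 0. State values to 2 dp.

f̂ = 3.96

Setting ∂/∂p … = 0 gives: 4·p + 9·q = -2;  9·p + 1523·q = -2984.
(Σ1 = 4, Σd^3 = 9, Σd^3·d^3 = 1523, Σf = -2, Σd^3·f = -2984.)
det = 4·1523 − 9² = 6011.
p = ((-2)·1523 − 9·(-2984))/6011 = 23810/6011; q = (4·(-2984) − 9·(-2))/6011 = -11918/6011.
At d = 0: f̂ = (23810/6011)·(1) + (-11918/6011)·(0) = 23810/6011.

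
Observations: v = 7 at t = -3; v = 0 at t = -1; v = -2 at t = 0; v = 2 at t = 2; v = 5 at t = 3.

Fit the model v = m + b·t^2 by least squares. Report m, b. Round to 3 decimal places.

Forming AᵀA = [[5, 23]; [23, 179]] and Aᵀv = [12, 116]ᵀ gives AᵀA·[m, b]ᵀ = Aᵀv.
Eliminating b: 179·(row 1) − 23·(row 2) gives 366·m = 179·12 − 23·116 = -520, so m = -260/183.
Then b = (116 − 23·(-260/183))/179 = 152/183.

m = -1.421, b = 0.831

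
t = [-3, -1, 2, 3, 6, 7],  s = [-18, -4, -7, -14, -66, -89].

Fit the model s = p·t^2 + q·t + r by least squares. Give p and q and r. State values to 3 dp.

p = -1.893, q = 0.523, r = -0.147

Compute the Gram sums: Σt^2·t^2 = 3876, Σt^2·t = 566, Σt^2 = 108, Σt·t = 108, Σt = 14, Σ1 = 6.
Moment sums: Σt^2·s = -7057, Σt·s = -1017, Σs = -198.
MᵀM·[p, q, r]ᵀ = Mᵀs becomes [[3876, 566, 108]; [566, 108, 14]; [108, 14, 6]]·[p, q, r]ᵀ = [-7057, -1017, -198]ᵀ.
Row-reducing yields p = -66652/35211, q = 12271/23474, r = -941/6402.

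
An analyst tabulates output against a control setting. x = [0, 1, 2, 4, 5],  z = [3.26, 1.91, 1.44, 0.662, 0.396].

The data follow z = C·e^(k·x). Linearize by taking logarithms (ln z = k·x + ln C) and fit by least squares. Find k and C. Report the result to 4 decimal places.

k = -0.4044, C = 3.1317

With ln zᵢ as the transformed response and xᵢ as the regressor:
Σx = 12.0000, Σ(x)² = 46.0000, Σln z = 0.8546, Σx·ln z = -4.9053.
Equations: 46.0000·k + 12.0000·ln C = -4.9053;  12.0000·k + 5·ln C = 0.8546.
Slope k = (n·Σx·ln z − Σx·Σln z)/(n·Σ(x)² − (Σx)²) = (5·-4.9053 − 12.0000·0.8546)/86.0000 = -0.40444; ln C = (Σln z − k·Σx)/n = 1.14159, so C = exp(1.14159) = 3.13175.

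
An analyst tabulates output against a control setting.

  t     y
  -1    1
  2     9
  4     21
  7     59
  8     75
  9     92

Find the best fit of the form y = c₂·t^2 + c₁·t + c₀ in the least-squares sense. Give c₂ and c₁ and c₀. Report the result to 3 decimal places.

Compute the Gram sums: Σt^2·t^2 = 13331, Σt^2·t = 1655, Σt^2 = 215, Σt·t = 215, Σt = 29, Σ1 = 6.
For Aᵀy: Σt^2·y = 15516, Σt·y = 1942, Σy = 257.
Normal equations: [[13331, 1655, 215]; [1655, 215, 29]; [215, 29, 6]]·[c₂, c₁, c₀]ᵀ = [15516, 1942, 257]ᵀ.
Solving the 3×3 system (Gaussian elimination) gives c₂ = 61471/62736, c₁ = 80831/62736, c₀ = 15633/10456.

c₂ = 0.980, c₁ = 1.288, c₀ = 1.495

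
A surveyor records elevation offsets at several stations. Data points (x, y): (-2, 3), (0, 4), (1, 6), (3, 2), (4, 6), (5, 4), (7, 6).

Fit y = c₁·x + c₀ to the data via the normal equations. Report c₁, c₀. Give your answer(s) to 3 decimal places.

AᵀA·[c₁, c₀]ᵀ = Aᵀy reads: 104·c₁ + 18·c₀ = 92;  18·c₁ + 7·c₀ = 31.
(Σx·x = 104, Σx = 18, Σ1 = 7, Σx·y = 92, Σy = 31.)
Eliminating c₀: 7·(row 1) − 18·(row 2) gives 404·c₁ = 7·92 − 18·31 = 86, so c₁ = 43/202.
Then c₀ = (31 − 18·(43/202))/7 = 392/101.

c₁ = 0.213, c₀ = 3.881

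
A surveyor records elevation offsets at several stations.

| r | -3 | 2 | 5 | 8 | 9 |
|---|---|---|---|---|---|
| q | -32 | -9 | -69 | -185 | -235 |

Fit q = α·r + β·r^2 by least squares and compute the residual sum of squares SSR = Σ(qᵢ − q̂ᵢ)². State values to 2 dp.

Normal-equation sums: Σr·r = 183, Σr·r^2 = 1347, Σr^2·r^2 = 11379.
For Aᵀq: Σr·q = -3862, Σr^2·q = -32924.
So AᵀA·[α, β]ᵀ = Aᵀq: [[183, 1347]; [1347, 11379]]·[α, β]ᵀ = [-3862, -32924]ᵀ.
Eliminating β: 11379·(row 1) − 1347·(row 2) gives 267948·α = 11379·(-3862) − 1347·(-32924) = 402930, so α = 22385/14886.
Then β = ((-32924) − 1347·(22385/14886))/11379 = -45721/14886.
Residuals: 382/2481, 230/827, 661/2481, -1141/2481, 207/827; SSR = 369/827.

SSR = 0.45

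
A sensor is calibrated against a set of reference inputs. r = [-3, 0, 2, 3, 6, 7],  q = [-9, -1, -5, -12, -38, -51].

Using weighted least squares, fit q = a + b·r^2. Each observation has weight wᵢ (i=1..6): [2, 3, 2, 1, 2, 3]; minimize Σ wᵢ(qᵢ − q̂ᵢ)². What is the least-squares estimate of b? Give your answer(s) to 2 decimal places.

b = -1.02

Setting ∂/∂a … = 0 gives: 13·a + 254·b = -272;  254·a + 10070·b = -10543.
(Σwᵢ·1 = 13, Σwᵢ·r^2 = 254, Σwᵢ·r^2·r^2 = 10070, Σwᵢ·q = -272, Σwᵢ·r^2·q = -10543.)
Eliminating b: 10070·(row 1) − 254·(row 2) gives 66394·a = 10070·(-272) − 254·(-10543) = -61118, so a = -30559/33197.
Then b = ((-10543) − 254·(-30559/33197))/10070 = -67971/66394.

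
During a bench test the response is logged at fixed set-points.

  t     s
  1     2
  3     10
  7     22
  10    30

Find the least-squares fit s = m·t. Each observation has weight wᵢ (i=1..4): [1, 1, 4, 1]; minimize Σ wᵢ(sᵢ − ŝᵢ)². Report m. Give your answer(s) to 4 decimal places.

m = 3.0980

With design matrix M, MᵀWM = [[306]] and MᵀWs = [948]ᵀ.
m = 948/306 = 3.09804.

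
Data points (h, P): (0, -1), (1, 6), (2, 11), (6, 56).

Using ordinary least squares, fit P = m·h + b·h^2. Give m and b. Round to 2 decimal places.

Sums needed: Σh·h = 41, Σh·h^2 = 225, Σh^2·h^2 = 1313.
For XᵀP: Σh·P = 364, Σh^2·P = 2066.
So XᵀX·[m, b]ᵀ = XᵀP: [[41, 225]; [225, 1313]]·[m, b]ᵀ = [364, 2066]ᵀ.
Eliminating b: 1313·(row 1) − 225·(row 2) gives 3208·m = 1313·364 − 225·2066 = 13082, so m = 6541/1604.
Then b = (2066 − 225·(6541/1604))/1313 = 1403/1604.

m = 4.08, b = 0.87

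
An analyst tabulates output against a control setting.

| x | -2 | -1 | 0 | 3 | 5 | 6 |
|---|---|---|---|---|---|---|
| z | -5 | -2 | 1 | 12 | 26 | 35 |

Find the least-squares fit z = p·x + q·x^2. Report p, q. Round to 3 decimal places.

The normal system AᵀA·[p, q]ᵀ = Aᵀz is [[75, 359]; [359, 2019]]·[p, q]ᵀ = [388, 1996]ᵀ.
Determinant 75·2019 − 359² = 22544.
p = (388·2019 − 359·1996)/22544 = 8351/2818; q = (75·1996 − 359·388)/22544 = 1301/2818.

p = 2.963, q = 0.462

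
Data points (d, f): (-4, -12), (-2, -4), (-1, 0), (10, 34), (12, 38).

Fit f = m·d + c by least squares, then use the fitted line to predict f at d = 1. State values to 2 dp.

f̂ = 4.98

Sums needed: Σd·d = 265, Σd = 15, Σ1 = 5.
For Xᵀf: Σd·f = 852, Σf = 56.
XᵀX·[m, c]ᵀ = Xᵀf becomes [[265, 15]; [15, 5]]·[m, c]ᵀ = [852, 56]ᵀ.
Δ = 265·5 − 15² = 1100.
m = (852·5 − 15·56)/1100 = 171/55; c = (265·56 − 15·852)/1100 = 103/55.
At d = 1: f̂ = (171/55)·(1) + (103/55)·(1) = 274/55.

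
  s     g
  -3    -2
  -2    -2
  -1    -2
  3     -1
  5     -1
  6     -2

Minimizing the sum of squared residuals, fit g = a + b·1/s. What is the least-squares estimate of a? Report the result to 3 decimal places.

Sums needed: Σ1 = 6, Σ1/s = -17/15, Σ1/s·1/s = 77/50.
Moment sums: Σg = -10, Σ1/s·g = 14/5.
So XᵀX·[a, b]ᵀ = Xᵀg: [[6, -17/15]; [-17/15, 77/50]]·[a, b]ᵀ = [-10, 14/5]ᵀ.
Determinant 6·(77/50) − (-17/15)² = 358/45.
a = ((-10)·(77/50) − (-17/15)·(14/5))/(358/45) = -2751/1790; b = (6·(14/5) − (-17/15)·(-10))/(358/45) = 123/179.

a = -1.537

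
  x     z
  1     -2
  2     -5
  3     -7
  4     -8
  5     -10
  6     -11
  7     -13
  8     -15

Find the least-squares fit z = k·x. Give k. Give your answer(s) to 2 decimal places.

k = -1.92

The normal equations are: 204·k = -392.
Hence k = -392 / 204 ≈ -1.92157.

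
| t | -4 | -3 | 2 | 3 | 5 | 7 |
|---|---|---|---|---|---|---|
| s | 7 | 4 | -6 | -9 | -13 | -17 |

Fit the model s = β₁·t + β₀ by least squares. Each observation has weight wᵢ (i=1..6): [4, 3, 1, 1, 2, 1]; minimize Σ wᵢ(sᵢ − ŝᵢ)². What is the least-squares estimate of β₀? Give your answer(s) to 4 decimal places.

β₀ = -2.0445

Compute the Gram sums: Σwᵢ·t·t = 203, Σwᵢ·t = -3, Σwᵢ·1 = 12.
For AᵀWs: Σwᵢ·t·s = -436, Σwᵢ·s = -18.
So AᵀWA·[β₁, β₀]ᵀ = AᵀWs: [[203, -3]; [-3, 12]]·[β₁, β₀]ᵀ = [-436, -18]ᵀ.
Determinant 203·12 − (-3)² = 2427.
β₁ = ((-436)·12 − (-3)·(-18))/2427 = -1762/809; β₀ = (203·(-18) − (-3)·(-436))/2427 = -1654/809.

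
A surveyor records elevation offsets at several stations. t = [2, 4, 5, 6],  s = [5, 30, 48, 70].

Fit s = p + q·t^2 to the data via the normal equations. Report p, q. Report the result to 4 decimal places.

Entries of XᵀX: Σ1 = 4, Σt^2 = 81, Σt^2·t^2 = 2193.
Moment sums: Σs = 153, Σt^2·s = 4220.
Normal equations: [[4, 81]; [81, 2193]]·[p, q]ᵀ = [153, 4220]ᵀ.
Eliminating q: 2193·(row 1) − 81·(row 2) gives 2211·p = 2193·153 − 81·4220 = -6291, so p = -2097/737.
Then q = (4220 − 81·(-2097/737))/2193 = 4487/2211.

p = -2.8453, q = 2.0294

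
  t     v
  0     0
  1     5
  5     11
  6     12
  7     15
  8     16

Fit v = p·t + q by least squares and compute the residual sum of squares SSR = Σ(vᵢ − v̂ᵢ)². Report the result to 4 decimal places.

Sums needed: Σt·t = 175, Σt = 27, Σ1 = 6.
And Σt·v = 365, Σv = 59.
Eliminating q: 6·(row 1) − 27·(row 2) gives 321·p = 6·365 − 27·59 = 597, so p = 199/107.
Then q = (59 − 27·(199/107))/6 = 470/321.
Residuals: -470/321, 538/321, 76/321, -200/321, 166/321, -110/321; SSR = 1856/321.

SSR = 5.7819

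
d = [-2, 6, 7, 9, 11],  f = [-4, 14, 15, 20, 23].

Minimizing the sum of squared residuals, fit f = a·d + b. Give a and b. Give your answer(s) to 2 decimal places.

Forming AᵀA = [[291, 31]; [31, 5]] and Aᵀf = [630, 68]ᵀ gives AᵀA·[a, b]ᵀ = Aᵀf.
Eliminating b: 5·(row 1) − 31·(row 2) gives 494·a = 5·630 − 31·68 = 1042, so a = 521/247.
Then b = (68 − 31·(521/247))/5 = 129/247.

a = 2.11, b = 0.52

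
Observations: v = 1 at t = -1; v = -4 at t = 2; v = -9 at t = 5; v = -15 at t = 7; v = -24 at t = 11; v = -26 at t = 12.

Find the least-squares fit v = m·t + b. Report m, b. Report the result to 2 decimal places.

Sums needed: Σt·t = 344, Σt = 36, Σ1 = 6.
For Aᵀv: Σt·v = -735, Σv = -77.
AᵀA·[m, b]ᵀ = Aᵀv becomes [[344, 36]; [36, 6]]·[m, b]ᵀ = [-735, -77]ᵀ.
Eliminating b: 6·(row 1) − 36·(row 2) gives 768·m = 6·(-735) − 36·(-77) = -1638, so m = -273/128.
Then b = ((-77) − 36·(-273/128))/6 = -7/192.

m = -2.13, b = -0.04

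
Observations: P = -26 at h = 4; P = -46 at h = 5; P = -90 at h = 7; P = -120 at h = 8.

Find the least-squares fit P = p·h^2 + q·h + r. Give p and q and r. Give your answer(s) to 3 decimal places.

p = -1.667, q = -3.200, r = 12.867

MᵀM·[p, q, r]ᵀ = MᵀP reads: 7378·p + 1044·q + 154·r = -13656;  1044·p + 154·q + 24·r = -1924;  154·p + 24·q + 4·r = -282.
Solving the 3×3 system (Gaussian elimination) gives p = -5/3, q = -16/5, r = 193/15.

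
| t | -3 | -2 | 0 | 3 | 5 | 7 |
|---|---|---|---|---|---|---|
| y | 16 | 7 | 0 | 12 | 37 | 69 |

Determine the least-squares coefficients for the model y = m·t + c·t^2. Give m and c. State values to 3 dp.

m = -0.548, c = 1.510

Forming MᵀM = [[96, 460]; [460, 3204]] and Mᵀy = [642, 4586]ᵀ gives MᵀM·[m, c]ᵀ = Mᵀy.
Eliminating c: 3204·(row 1) − 460·(row 2) gives 95984·m = 3204·642 − 460·4586 = -52592, so m = -3287/5999.
Then c = (4586 − 460·(-3287/5999))/3204 = 18117/11998.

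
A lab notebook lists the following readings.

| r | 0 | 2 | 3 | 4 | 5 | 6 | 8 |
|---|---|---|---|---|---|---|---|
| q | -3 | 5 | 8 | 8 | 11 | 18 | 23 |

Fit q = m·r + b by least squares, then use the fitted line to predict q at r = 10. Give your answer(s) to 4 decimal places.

With design matrix A, AᵀA = [[154, 28]; [28, 7]] and Aᵀq = [413, 70]ᵀ.
Eliminating b: 7·(row 1) − 28·(row 2) gives 294·m = 7·413 − 28·70 = 931, so m = 19/6.
Then b = (70 − 28·(19/6))/7 = -8/3.
At r = 10: q̂ = (19/6)·(10) + (-8/3)·(1) = 29.

q̂ = 29.0000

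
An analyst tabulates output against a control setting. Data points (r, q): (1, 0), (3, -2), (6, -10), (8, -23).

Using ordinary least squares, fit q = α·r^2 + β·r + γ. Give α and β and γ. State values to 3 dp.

α = -0.550, β = 1.760, γ = -1.547

The normal system MᵀM·[α, β, γ]ᵀ = Mᵀq is [[5474, 756, 110]; [756, 110, 18]; [110, 18, 4]]·[α, β, γ]ᵀ = [-1850, -250, -35]ᵀ.
Solving the 3×3 system (Gaussian elimination) gives α = -11/20, β = 1021/580, γ = -897/580.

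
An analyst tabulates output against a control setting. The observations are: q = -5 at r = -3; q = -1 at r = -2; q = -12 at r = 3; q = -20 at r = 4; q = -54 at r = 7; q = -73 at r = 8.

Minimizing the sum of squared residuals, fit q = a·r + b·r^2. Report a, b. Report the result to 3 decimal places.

The normal equations are: 151·a + 911·b = -1061;  911·a + 6931·b = -7795.
Δ = 151·6931 − 911² = 216660.
a = ((-1061)·6931 − 911·(-7795))/216660 = -42091/36110; b = (151·(-7795) − 911·(-1061))/216660 = -35079/36110.

a = -1.166, b = -0.971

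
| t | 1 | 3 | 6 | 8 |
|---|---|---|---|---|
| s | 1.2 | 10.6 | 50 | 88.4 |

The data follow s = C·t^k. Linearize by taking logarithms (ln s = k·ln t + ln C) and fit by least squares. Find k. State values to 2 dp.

k = 2.08

Linearized form: ln s = k·ln t + ln C. From the 4 transformed points,
AᵀA = [[8.7414, 4.9698]; [4.9698, 4]], rhs = [18.9229, 10.9371]ᵀ  (here Σln t = 4.9698, Σ(ln t)² = 8.7414, Σln s = 10.9371, Σln t·ln s = 18.9229).
Solving (det = 10.2667): k = 2.07820, ln C = 0.15220.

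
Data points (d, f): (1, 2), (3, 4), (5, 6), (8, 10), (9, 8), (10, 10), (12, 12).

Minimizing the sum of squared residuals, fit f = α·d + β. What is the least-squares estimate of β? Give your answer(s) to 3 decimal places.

Compute the Gram sums: Σd·d = 424, Σd = 48, Σ1 = 7.
And Σd·f = 440, Σf = 52.
So AᵀA·[α, β]ᵀ = Aᵀf: [[424, 48]; [48, 7]]·[α, β]ᵀ = [440, 52]ᵀ.
Eliminating β: 7·(row 1) − 48·(row 2) gives 664·α = 7·440 − 48·52 = 584, so α = 73/83.
Then β = (52 − 48·(73/83))/7 = 116/83.

β = 1.398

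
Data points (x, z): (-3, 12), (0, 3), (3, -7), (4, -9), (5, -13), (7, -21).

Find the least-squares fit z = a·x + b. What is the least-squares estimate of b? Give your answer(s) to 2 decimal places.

b = 2.81

Entries of AᵀA: Σx·x = 108, Σx = 16, Σ1 = 6.
For Aᵀz: Σx·z = -305, Σz = -35.
So AᵀA·[a, b]ᵀ = Aᵀz: [[108, 16]; [16, 6]]·[a, b]ᵀ = [-305, -35]ᵀ.
Determinant 108·6 − 16² = 392.
a = ((-305)·6 − 16·(-35))/392 = -635/196; b = (108·(-35) − 16·(-305))/392 = 275/98.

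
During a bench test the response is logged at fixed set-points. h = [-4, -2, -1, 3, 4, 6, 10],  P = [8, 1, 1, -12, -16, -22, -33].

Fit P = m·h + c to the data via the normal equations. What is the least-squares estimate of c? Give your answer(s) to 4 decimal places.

The normal system AᵀA·[m, c]ᵀ = AᵀP is [[182, 16]; [16, 7]]·[m, c]ᵀ = [-597, -73]ᵀ.
Δ = 182·7 − 16² = 1018.
m = ((-597)·7 − 16·(-73))/1018 = -3011/1018; c = (182·(-73) − 16·(-597))/1018 = -1867/509.

c = -3.6680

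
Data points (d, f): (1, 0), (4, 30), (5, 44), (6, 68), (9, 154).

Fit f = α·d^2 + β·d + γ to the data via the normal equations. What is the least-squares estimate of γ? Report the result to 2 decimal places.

Entries of MᵀM: Σd^2·d^2 = 8739, Σd^2·d = 1135, Σd^2 = 159, Σd·d = 159, Σd = 25, Σ1 = 5.
And Σd^2·f = 16502, Σd·f = 2134, Σf = 296.
Inverting the 3×3 Gram matrix, [α, β, γ]ᵀ = [1373/707, -2221/12019, -2802/1717]ᵀ.

γ = -1.63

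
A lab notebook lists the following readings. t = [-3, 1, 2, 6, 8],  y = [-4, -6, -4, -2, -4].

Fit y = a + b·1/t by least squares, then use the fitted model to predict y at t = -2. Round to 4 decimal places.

ŷ = -2.6525

Sums needed: Σ1 = 5, Σ1/t = 35/24, Σ1/t·1/t = 809/576.
For Aᵀy: Σy = -20, Σ1/t·y = -15/2.
Δ = 5·(809/576) − (35/24)² = 235/48.
a = ((-20)·(809/576) − (35/24)·(-15/2))/(235/48) = -494/141; b = (5·(-15/2) − (35/24)·(-20))/(235/48) = -80/47.
At t = -2: ŷ = (-494/141)·(1) + (-80/47)·(-1/2) = -374/141.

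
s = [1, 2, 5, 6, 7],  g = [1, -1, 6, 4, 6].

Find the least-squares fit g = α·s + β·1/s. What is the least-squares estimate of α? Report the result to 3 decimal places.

α = 0.861

Sums needed: Σs·s = 115, Σs·1/s = 5, Σ1/s·1/s = 29507/22050.
For Aᵀg: Σs·g = 95, Σ1/s·g = 677/210.
AᵀA·[α, β]ᵀ = Aᵀg becomes [[115, 5]; [5, 29507/22050]]·[α, β]ᵀ = [95, 677/210]ᵀ.
Δ = 115·(29507/22050) − 5² = 568411/4410.
α = (95·(29507/22050) − 5·(677/210))/(568411/4410) = 489548/568411; β = (115·(677/210) − 5·95)/(568411/4410) = -459795/568411.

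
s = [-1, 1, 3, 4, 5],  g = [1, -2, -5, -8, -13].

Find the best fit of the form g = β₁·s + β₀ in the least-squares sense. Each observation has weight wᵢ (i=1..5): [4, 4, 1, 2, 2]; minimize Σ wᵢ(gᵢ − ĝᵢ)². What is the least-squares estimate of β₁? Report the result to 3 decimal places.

β₁ = -2.130

Setting ∂/∂β₁ … = 0 gives: 99·β₁ + 21·β₀ = -221;  21·β₁ + 13·β₀ = -51.
Δ = 99·13 − 21² = 846.
β₁ = ((-221)·13 − 21·(-51))/846 = -901/423; β₀ = (99·(-51) − 21·(-221))/846 = -68/141.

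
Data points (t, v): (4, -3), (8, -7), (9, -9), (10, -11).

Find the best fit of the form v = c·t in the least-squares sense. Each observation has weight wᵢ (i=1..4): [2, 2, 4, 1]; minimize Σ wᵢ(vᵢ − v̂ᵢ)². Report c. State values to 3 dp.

c = -0.976

Entries of XᵀWX: Σwᵢ·t·t = 584.
And Σwᵢ·t·v = -570.
XᵀWX·[c]ᵀ = XᵀWv becomes [[584]]·[c]ᵀ = [-570]ᵀ.
c = (-570)/584 = -0.976027.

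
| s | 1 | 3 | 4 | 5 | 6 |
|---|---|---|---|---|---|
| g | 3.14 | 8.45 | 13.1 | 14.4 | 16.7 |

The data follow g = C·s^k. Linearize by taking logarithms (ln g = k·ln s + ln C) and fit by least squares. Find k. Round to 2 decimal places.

Linearized form: ln g = k·ln s + ln C. From the 5 transformed points,
Σln s = 5.8861, Σ(ln s)² = 8.9295, Σln g = 11.3336, Σln s·ln g = 15.2483.
Normal system: [[8.9295, 5.8861]; [5.8861, 5]]·[k, ln C]ᵀ = [15.2483, 11.3336]ᵀ.
Slope k = (n·Σln s·ln g − Σln s·Σln g)/(n·Σ(ln s)² − (Σln s)²) = (5·15.2483 − 5.8861·11.3336)/10.0010 = 0.95295; ln C = (Σln g − k·Σln s)/n = 1.14490.

k = 0.95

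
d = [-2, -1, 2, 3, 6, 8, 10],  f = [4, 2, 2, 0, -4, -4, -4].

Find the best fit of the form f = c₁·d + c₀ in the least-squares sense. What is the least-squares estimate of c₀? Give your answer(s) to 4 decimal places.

c₀ = 2.0941

From the data, Σd·d = 218, Σd = 26, Σ1 = 7.
And Σd·f = -102, Σf = -4.
So AᵀA·[c₁, c₀]ᵀ = Aᵀf: [[218, 26]; [26, 7]]·[c₁, c₀]ᵀ = [-102, -4]ᵀ.
Eliminating c₀: 7·(row 1) − 26·(row 2) gives 850·c₁ = 7·(-102) − 26·(-4) = -610, so c₁ = -61/85.
Then c₀ = ((-4) − 26·(-61/85))/7 = 178/85.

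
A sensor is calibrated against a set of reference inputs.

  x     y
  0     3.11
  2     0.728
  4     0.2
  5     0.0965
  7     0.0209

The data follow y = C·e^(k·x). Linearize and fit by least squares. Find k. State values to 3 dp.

k = -0.707

Let Y = ln y. Fitting Y = k·x + ln C by least squares:
XᵀX = [[94.0000, 18.0000]; [18.0000, 5]], rhs = [-45.8398, -6.9985]ᵀ  (here Σx = 18.0000, Σ(x)² = 94.0000, Σln y = -6.9985, Σx·ln y = -45.8398).
Δ = 94.0000·5 − (18.0000)² = 146.0000; k = (-45.8398·5 − 18.0000·-6.9985)/146.0000 = -0.70703, ln C = (94.0000·-6.9985 − 18.0000·-45.8398)/146.0000 = 1.14560.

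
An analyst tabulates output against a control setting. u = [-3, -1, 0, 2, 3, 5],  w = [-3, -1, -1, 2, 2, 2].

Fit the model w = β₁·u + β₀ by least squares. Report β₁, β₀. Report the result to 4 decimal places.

Compute the Gram sums: Σu·u = 48, Σu = 6, Σ1 = 6.
For Mᵀw: Σu·w = 30, Σw = 1.
det = 48·6 − 6² = 252.
β₁ = (30·6 − 6·1)/252 = 29/42; β₀ = (48·1 − 6·30)/252 = -11/21.

β₁ = 0.6905, β₀ = -0.5238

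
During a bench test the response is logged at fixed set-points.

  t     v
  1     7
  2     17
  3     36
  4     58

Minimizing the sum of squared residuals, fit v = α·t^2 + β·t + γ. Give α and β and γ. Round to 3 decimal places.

α = 3.000, β = 2.200, γ = 1.500

The normal system MᵀM·[α, β, γ]ᵀ = Mᵀv is [[354, 100, 30]; [100, 30, 10]; [30, 10, 4]]·[α, β, γ]ᵀ = [1327, 381, 118]ᵀ.
Solving the 3×3 system (Gaussian elimination) gives α = 3, β = 11/5, γ = 3/2.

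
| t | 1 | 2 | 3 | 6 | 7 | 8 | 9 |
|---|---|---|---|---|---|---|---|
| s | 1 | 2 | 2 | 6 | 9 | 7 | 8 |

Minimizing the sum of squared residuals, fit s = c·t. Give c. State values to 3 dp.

With design matrix M, MᵀM = [[244]] and Mᵀs = [238]ᵀ.
c = 238/244 = 0.97541.

c = 0.975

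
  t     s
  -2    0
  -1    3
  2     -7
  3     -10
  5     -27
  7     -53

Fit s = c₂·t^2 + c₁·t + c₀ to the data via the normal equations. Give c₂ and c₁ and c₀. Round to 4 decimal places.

Compute the Gram sums: Σt^2·t^2 = 3140, Σt^2·t = 494, Σt^2 = 92, Σt·t = 92, Σt = 14, Σ1 = 6.
Moment sums: Σt^2·s = -3387, Σt·s = -553, Σs = -94.
Normal equations: [[3140, 494, 92]; [494, 92, 14]; [92, 14, 6]]·[c₂, c₁, c₀]ᵀ = [-3387, -553, -94]ᵀ.
Inverting the 3×3 Gram matrix, [c₂, c₁, c₀]ᵀ = [-16679/18435, -50297/36870, 17073/12290]ᵀ.

c₂ = -0.9047, c₁ = -1.3642, c₀ = 1.3892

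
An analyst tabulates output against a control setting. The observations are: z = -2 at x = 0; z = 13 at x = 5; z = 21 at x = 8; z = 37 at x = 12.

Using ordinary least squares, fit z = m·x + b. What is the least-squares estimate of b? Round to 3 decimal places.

b = -2.762

MᵀM·[m, b]ᵀ = Mᵀz reads: 233·m + 25·b = 677;  25·m + 4·b = 69.
Eliminating b: 4·(row 1) − 25·(row 2) gives 307·m = 4·677 − 25·69 = 983, so m = 983/307.
Then b = (69 − 25·(983/307))/4 = -848/307.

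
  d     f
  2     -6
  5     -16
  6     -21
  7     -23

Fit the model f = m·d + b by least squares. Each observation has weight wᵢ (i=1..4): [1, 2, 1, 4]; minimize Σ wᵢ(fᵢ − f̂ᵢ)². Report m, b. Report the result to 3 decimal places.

m = -3.430, b = 0.849

The normal equations are: 286·m + 46·b = -942;  46·m + 8·b = -151.
(Σwᵢ·d·d = 286, Σwᵢ·d = 46, Σwᵢ·1 = 8, Σwᵢ·d·f = -942, Σwᵢ·f = -151.)
Δ = 286·8 − 46² = 172.
m = ((-942)·8 − 46·(-151))/172 = -295/86; b = (286·(-151) − 46·(-942))/172 = 73/86.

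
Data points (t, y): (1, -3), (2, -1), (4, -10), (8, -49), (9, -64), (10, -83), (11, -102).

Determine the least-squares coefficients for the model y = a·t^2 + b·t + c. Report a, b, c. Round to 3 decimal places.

a = -1.100, b = 3.215, c = -4.397

Forming AᵀA = [[35571, 3645, 387]; [3645, 387, 45]; [387, 45, 7]] and Aᵀy = [-29129, -2965, -312]ᵀ gives AᵀA·[a, b, c]ᵀ = Aᵀy.
Row-reducing yields a = -449/408, b = 3935/1224, c = -299/68.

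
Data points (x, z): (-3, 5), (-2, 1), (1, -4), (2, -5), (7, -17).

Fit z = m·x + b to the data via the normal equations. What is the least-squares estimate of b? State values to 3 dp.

Sums needed: Σx·x = 67, Σx = 5, Σ1 = 5.
And Σx·z = -150, Σz = -20.
So AᵀA·[m, b]ᵀ = Aᵀz: [[67, 5]; [5, 5]]·[m, b]ᵀ = [-150, -20]ᵀ.
det = 67·5 − 5² = 310.
m = ((-150)·5 − 5·(-20))/310 = -65/31; b = (67·(-20) − 5·(-150))/310 = -59/31.

b = -1.903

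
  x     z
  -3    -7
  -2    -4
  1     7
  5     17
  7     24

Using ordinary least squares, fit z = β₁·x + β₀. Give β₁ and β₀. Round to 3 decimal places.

Sums needed: Σx·x = 88, Σx = 8, Σ1 = 5.
Moment sums: Σx·z = 289, Σz = 37.
AᵀA·[β₁, β₀]ᵀ = Aᵀz becomes [[88, 8]; [8, 5]]·[β₁, β₀]ᵀ = [289, 37]ᵀ.
Eliminating β₀: 5·(row 1) − 8·(row 2) gives 376·β₁ = 5·289 − 8·37 = 1149, so β₁ = 1149/376.
Then β₀ = (37 − 8·(1149/376))/5 = 118/47.

β₁ = 3.056, β₀ = 2.511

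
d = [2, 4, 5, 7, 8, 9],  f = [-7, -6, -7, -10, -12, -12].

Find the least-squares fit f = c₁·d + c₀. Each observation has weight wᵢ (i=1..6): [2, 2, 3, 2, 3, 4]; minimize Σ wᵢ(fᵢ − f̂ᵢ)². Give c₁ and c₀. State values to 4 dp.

c₁ = -0.9604, c₀ = -3.3753

MᵀWM·[c₁, c₀]ᵀ = MᵀWf reads: 729·c₁ + 101·c₀ = -1041;  101·c₁ + 16·c₀ = -151.
Eliminating c₀: 16·(row 1) − 101·(row 2) gives 1463·c₁ = 16·(-1041) − 101·(-151) = -1405, so c₁ = -1405/1463.
Then c₀ = ((-151) − 101·(-1405/1463))/16 = -4938/1463.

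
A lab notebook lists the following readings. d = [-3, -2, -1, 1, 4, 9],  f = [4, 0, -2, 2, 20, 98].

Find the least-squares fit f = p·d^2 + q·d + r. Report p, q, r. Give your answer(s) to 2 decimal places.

p = 1.08, q = 1.32, r = -1.59

Forming XᵀX = [[6916, 758, 112]; [758, 112, 8]; [112, 8, 6]] and Xᵀf = [8294, 954, 122]ᵀ gives XᵀX·[p, q, r]ᵀ = Xᵀf.
Solving the 3×3 system (Gaussian elimination) gives p = 96023/88869, q = 10657/8079, r = -47243/29623.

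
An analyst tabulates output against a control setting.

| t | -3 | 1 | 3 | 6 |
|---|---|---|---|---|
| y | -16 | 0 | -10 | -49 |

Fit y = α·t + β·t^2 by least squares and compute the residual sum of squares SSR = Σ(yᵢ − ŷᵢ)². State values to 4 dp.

SSR = 1.1618

Normal-equation sums: Σt·t = 55, Σt·t^2 = 217, Σt^2·t^2 = 1459.
For Aᵀy: Σt·y = -276, Σt^2·y = -1998.
AᵀA·[α, β]ᵀ = Aᵀy becomes [[55, 217]; [217, 1459]]·[α, β]ᵀ = [-276, -1998]ᵀ.
Eliminating β: 1459·(row 1) − 217·(row 2) gives 33156·α = 1459·(-276) − 217·(-1998) = 30882, so α = 5147/5526.
Then β = ((-1998) − 217·(5147/5526))/1459 = -8333/5526.
Residuals: 337/921, 177/307, 716/921, -278/921; SSR = 1070/921.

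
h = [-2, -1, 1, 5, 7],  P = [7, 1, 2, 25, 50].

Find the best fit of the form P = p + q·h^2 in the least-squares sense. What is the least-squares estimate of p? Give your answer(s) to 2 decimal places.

AᵀA·[p, q]ᵀ = AᵀP reads: 5·p + 80·q = 85;  80·p + 3044·q = 3106.
det = 5·3044 − 80² = 8820.
p = (85·3044 − 80·3106)/8820 = 57/49; q = (5·3106 − 80·85)/8820 = 97/98.

p = 1.16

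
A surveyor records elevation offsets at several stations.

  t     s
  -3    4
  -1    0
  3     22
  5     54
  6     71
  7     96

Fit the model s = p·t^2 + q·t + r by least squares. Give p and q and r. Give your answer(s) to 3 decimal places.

p = 1.501, q = 3.039, r = 0.290

Forming XᵀX = [[4485, 683, 129]; [683, 129, 17]; [129, 17, 6]] and Xᵀs = [8844, 1422, 247]ᵀ gives XᵀX·[p, q, r]ᵀ = Xᵀs.
Row-reducing yields p = 16901/11262, q = 57051/18770, r = 8152/28155.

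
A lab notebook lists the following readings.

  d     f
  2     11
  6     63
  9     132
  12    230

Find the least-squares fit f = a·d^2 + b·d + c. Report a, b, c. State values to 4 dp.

a = 1.5048, b = 0.7982, c = 3.5177

Setting ∂/∂a … = 0 gives: 28609·a + 2681·b + 265·c = 46124;  2681·a + 265·b + 29·c = 4348;  265·a + 29·b + 4·c = 436.
Inverting the 3×3 Gram matrix, [a, b, c]ᵀ = [778/517, 1238/1551, 496/141]ᵀ.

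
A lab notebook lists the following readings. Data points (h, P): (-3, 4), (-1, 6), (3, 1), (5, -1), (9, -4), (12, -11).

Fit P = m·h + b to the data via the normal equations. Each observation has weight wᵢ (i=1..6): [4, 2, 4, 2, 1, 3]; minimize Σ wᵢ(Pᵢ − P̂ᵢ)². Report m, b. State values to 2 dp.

With design matrix M, MᵀWM = [[637, 53]; [53, 16]] and MᵀWP = [-490, -7]ᵀ.
Eliminating b: 16·(row 1) − 53·(row 2) gives 7383·m = 16·(-490) − 53·(-7) = -7469, so m = -7469/7383.
Then b = ((-7) − 53·(-7469/7383))/16 = 21511/7383.

m = -1.01, b = 2.91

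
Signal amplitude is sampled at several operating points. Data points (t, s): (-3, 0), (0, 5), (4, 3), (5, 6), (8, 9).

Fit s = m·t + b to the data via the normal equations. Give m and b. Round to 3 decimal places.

m = 0.663, b = 2.743

Compute the Gram sums: Σt·t = 114, Σt = 14, Σ1 = 5.
Moment sums: Σt·s = 114, Σs = 23.
Eliminating b: 5·(row 1) − 14·(row 2) gives 374·m = 5·114 − 14·23 = 248, so m = 124/187.
Then b = (23 − 14·(124/187))/5 = 513/187.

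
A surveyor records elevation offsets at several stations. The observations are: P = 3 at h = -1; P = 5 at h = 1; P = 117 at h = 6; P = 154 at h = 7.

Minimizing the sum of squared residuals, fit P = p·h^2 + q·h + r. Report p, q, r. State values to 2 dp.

The normal equations are: 3699·p + 559·q + 87·r = 11766;  559·p + 87·q + 13·r = 1782;  87·p + 13·q + 4·r = 279.
(Σh^2·h^2 = 3699, Σh^2·h = 559, Σh^2 = 87, Σh·h = 87, Σh = 13, Σ1 = 4, Σh^2·P = 11766, Σh·P = 1782, ΣP = 279.)
Solving the 3×3 system (Gaussian elimination) gives p = 26373/9076, q = 14709/9076, r = 5817/4538.

p = 2.91, q = 1.62, r = 1.28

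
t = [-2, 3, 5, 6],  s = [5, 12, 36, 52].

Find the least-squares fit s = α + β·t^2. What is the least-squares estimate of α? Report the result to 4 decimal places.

α = -1.0439

The normal system AᵀA·[α, β]ᵀ = Aᵀs is [[4, 74]; [74, 2018]]·[α, β]ᵀ = [105, 2900]ᵀ.
Δ = 4·2018 − 74² = 2596.
α = (105·2018 − 74·2900)/2596 = -1355/1298; β = (4·2900 − 74·105)/2596 = 1915/1298.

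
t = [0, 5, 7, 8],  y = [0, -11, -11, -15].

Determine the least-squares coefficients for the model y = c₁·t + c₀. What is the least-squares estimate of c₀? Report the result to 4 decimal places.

c₀ = -0.4342

Normal-equation sums: Σt·t = 138, Σt = 20, Σ1 = 4.
For Xᵀy: Σt·y = -252, Σy = -37.
Normal equations: [[138, 20]; [20, 4]]·[c₁, c₀]ᵀ = [-252, -37]ᵀ.
Determinant 138·4 − 20² = 152.
c₁ = ((-252)·4 − 20·(-37))/152 = -67/38; c₀ = (138·(-37) − 20·(-252))/152 = -33/76.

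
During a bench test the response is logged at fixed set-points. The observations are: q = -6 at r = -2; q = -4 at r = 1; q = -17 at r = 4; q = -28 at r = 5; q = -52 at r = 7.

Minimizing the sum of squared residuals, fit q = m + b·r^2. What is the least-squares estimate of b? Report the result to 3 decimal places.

Forming XᵀX = [[5, 95]; [95, 3299]] and Xᵀq = [-107, -3548]ᵀ gives XᵀX·[m, b]ᵀ = Xᵀq.
Eliminating b: 3299·(row 1) − 95·(row 2) gives 7470·m = 3299·(-107) − 95·(-3548) = -15933, so m = -5311/2490.
Then b = ((-3548) − 95·(-5311/2490))/3299 = -505/498.

b = -1.014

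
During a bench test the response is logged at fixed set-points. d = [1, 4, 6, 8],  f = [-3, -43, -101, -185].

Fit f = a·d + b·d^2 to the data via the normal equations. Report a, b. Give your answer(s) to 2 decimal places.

a = 1.50, b = -3.07

Sums needed: Σd·d = 117, Σd·d^2 = 793, Σd^2·d^2 = 5649.
Moment sums: Σd·f = -2261, Σd^2·f = -16167.
So AᵀA·[a, b]ᵀ = Aᵀf: [[117, 793]; [793, 5649]]·[a, b]ᵀ = [-2261, -16167]ᵀ.
Δ = 117·5649 − 793² = 32084.
a = ((-2261)·5649 − 793·(-16167))/32084 = 24021/16042; b = (117·(-16167) − 793·(-2261))/32084 = -3791/1234.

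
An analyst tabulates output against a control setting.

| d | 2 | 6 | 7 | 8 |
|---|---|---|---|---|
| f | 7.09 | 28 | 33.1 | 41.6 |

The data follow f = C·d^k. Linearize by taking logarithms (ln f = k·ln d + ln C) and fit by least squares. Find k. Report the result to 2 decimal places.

k = 1.26

Taking logs, ln f = k·ln d + ln C, so regress ln f on ln d.
XᵀX = [[11.8015, 6.5103]; [6.5103, 4]], rhs = [21.8903, 12.5185]ᵀ  (here Σln d = 6.5103, Σ(ln d)² = 11.8015, Σln f = 12.5185, Σln d·ln f = 21.8903).
Solving (det = 4.8225): k = 1.25710, ln C = 1.08361.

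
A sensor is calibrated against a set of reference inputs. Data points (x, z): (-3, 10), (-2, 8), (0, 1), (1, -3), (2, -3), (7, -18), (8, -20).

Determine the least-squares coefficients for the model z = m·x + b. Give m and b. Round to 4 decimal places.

With design matrix A, AᵀA = [[131, 13]; [13, 7]] and Aᵀz = [-341, -25]ᵀ.
Δ = 131·7 − 13² = 748.
m = ((-341)·7 − 13·(-25))/748 = -1031/374; b = (131·(-25) − 13·(-341))/748 = 579/374.

m = -2.7567, b = 1.5481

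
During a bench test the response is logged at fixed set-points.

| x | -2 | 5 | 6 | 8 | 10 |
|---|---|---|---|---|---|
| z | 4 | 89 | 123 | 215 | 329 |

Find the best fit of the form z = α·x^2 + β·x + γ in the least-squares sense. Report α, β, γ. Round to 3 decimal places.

α = 3.015, β = 2.967, γ = -2.095

Setting ∂/∂α … = 0 gives: 16033·α + 1845·β + 229·γ = 53329;  1845·α + 229·β + 27·γ = 6185;  229·α + 27·β + 5·γ = 760.
Inverting the 3×3 Gram matrix, [α, β, γ]ᵀ = [52859/17534, 676381/227942, -238761/113971]ᵀ.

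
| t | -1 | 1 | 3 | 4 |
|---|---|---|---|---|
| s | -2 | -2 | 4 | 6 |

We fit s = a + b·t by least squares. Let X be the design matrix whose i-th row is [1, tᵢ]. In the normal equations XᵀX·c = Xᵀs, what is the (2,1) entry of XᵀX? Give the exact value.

7

Row 2 ↔ basis t, column 1 ↔ basis 1, so (XᵀX)_{2,1} = Σᵢ t = (-1)·(1) + (1)·(1) + (3)·(1) + (4)·(1) = 7.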